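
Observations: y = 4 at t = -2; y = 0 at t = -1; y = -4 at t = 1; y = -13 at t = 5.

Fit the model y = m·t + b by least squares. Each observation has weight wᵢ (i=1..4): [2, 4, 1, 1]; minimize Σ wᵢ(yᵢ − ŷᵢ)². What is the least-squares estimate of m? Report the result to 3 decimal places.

Normal-equation sums: Σwᵢ·t·t = 38, Σwᵢ·t = -2, Σwᵢ·1 = 8.
For XᵀWy: Σwᵢ·t·y = -85, Σwᵢ·y = -9.
Normal equations: [[38, -2]; [-2, 8]]·[m, b]ᵀ = [-85, -9]ᵀ.
Eliminating b: 8·(row 1) − (-2)·(row 2) gives 300·m = 8·(-85) − (-2)·(-9) = -698, so m = -349/150.
Then b = ((-9) − (-2)·(-349/150))/8 = -128/75.

m = -2.327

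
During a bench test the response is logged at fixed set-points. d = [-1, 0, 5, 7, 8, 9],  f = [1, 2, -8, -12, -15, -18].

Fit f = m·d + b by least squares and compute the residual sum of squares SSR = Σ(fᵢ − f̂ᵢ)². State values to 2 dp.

SSR = 7.72

From the data, Σd·d = 220, Σd = 28, Σ1 = 6.
Moment sums: Σd·f = -407, Σf = -50.
Eliminating b: 6·(row 1) − 28·(row 2) gives 536·m = 6·(-407) − 28·(-50) = -1042, so m = -521/268.
Then b = ((-50) − 28·(-521/268))/6 = 99/134.
Residuals: -451/268, 169/134, 263/268, 233/268, -25/134, -333/268; SSR = 2069/268.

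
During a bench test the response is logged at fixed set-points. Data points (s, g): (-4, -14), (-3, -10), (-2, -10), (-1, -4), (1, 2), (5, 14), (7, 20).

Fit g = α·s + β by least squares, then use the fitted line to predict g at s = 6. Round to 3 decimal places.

ĝ = 17.058

Setting ∂/∂α … = 0 gives: 105·α + 3·β = 322;  3·α + 7·β = -2.
det = 105·7 − 3² = 726.
α = (322·7 − 3·(-2))/726 = 1130/363; β = (105·(-2) − 3·322)/726 = -196/121.
At s = 6: ĝ = (1130/363)·(6) + (-196/121)·(1) = 2064/121.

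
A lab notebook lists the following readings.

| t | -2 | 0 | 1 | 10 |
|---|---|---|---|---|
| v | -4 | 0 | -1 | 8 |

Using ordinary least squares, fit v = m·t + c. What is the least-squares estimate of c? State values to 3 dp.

c = -1.381

Setting ∂/∂m … = 0 gives: 105·m + 9·c = 87;  9·m + 4·c = 3.
Eliminating c: 4·(row 1) − 9·(row 2) gives 339·m = 4·87 − 9·3 = 321, so m = 107/113.
Then c = (3 − 9·(107/113))/4 = -156/113.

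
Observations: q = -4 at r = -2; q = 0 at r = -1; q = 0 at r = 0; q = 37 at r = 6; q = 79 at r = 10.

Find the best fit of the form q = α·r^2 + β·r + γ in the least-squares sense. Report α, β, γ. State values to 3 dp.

α = 0.460, β = 3.194, γ = 1.130

Compute the Gram sums: Σr^2·r^2 = 11313, Σr^2·r = 1207, Σr^2 = 141, Σr·r = 141, Σr = 13, Σ1 = 5.
Right-hand side: Σr^2·q = 9216, Σr·q = 1020, Σq = 112.
Inverting the 3×3 Gram matrix, [α, β, γ]ᵀ = [46114/100291, 320316/100291, 113282/100291]ᵀ.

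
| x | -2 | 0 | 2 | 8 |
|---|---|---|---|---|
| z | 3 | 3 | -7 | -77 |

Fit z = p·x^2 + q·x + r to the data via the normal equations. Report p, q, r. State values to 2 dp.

p = -0.93, q = -2.44, r = 2.17

Forming MᵀM = [[4128, 512, 72]; [512, 72, 8]; [72, 8, 4]] and Mᵀz = [-4944, -636, -78]ᵀ gives MᵀM·[p, q, r]ᵀ = Mᵀz.
Row-reducing yields p = -675/724, q = -885/362, r = 393/181.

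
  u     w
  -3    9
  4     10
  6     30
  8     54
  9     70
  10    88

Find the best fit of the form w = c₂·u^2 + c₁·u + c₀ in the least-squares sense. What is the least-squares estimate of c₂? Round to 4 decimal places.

Entries of AᵀA: Σu^2·u^2 = 22290, Σu^2·u = 2494, Σu^2 = 306, Σu·u = 306, Σu = 34, Σ1 = 6.
For Aᵀw: Σu^2·w = 19247, Σu·w = 2135, Σw = 261.
Inverting the 3×3 Gram matrix, [c₂, c₁, c₀]ᵀ = [6532/6747, -7916/11245, -9787/5190]ᵀ.

c₂ = 0.9681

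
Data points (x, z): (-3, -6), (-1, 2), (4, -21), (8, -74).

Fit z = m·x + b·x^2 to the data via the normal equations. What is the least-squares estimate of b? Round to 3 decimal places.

From the data, Σx·x = 90, Σx·x^2 = 548, Σx^2·x^2 = 4434.
Moment sums: Σx·z = -660, Σx^2·z = -5124.
So MᵀM·[m, b]ᵀ = Mᵀz: [[90, 548]; [548, 4434]]·[m, b]ᵀ = [-660, -5124]ᵀ.
Determinant 90·4434 − 548² = 98756.
m = ((-660)·4434 − 548·(-5124))/98756 = -29622/24689; b = (90·(-5124) − 548·(-660))/98756 = -24870/24689.

b = -1.007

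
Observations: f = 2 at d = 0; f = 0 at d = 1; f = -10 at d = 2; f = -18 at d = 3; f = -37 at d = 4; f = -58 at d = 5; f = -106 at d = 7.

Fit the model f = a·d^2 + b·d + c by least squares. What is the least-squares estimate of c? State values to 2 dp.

Forming AᵀA = [[3380, 568, 104]; [568, 104, 22]; [104, 22, 7]] and Aᵀf = [-7438, -1254, -227]ᵀ gives AᵀA·[a, b, c]ᵀ = Aᵀf.
Inverting the 3×3 Gram matrix, [a, b, c]ᵀ = [-9935/5082, -5041/2541, 345/121]ᵀ.

c = 2.85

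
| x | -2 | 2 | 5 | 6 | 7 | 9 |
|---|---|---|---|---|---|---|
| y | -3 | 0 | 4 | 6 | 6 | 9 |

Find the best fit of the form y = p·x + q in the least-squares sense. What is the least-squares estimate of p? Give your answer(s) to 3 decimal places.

p = 1.110

With design matrix A, AᵀA = [[199, 27]; [27, 6]] and Aᵀy = [185, 22]ᵀ.
Eliminating q: 6·(row 1) − 27·(row 2) gives 465·p = 6·185 − 27·22 = 516, so p = 172/155.
Then q = (22 − 27·(172/155))/6 = -617/465.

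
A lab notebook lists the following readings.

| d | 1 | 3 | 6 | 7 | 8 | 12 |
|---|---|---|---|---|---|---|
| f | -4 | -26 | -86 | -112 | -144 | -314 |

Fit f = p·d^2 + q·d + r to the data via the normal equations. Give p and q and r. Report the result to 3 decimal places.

p = -2.011, q = -1.931, r = -0.890

Setting ∂/∂p … = 0 gives: 28611·p + 2827·q + 303·r = -63254;  2827·p + 303·q + 37·r = -6302;  303·p + 37·q + 6·r = -686.
Inverting the 3×3 Gram matrix, [p, q, r]ᵀ = [-38841/19318, -37301/19318, -8599/9659]ᵀ.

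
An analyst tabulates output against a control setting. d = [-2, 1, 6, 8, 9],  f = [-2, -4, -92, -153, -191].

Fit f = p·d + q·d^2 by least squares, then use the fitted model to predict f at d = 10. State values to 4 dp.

f̂ = -232.2724

With design matrix X, XᵀX = [[186, 1450]; [1450, 11970]] and Xᵀf = [-3495, -28587]ᵀ.
det = 186·11970 − 1450² = 123920.
p = ((-3495)·11970 − 1450·(-28587))/123920 = -4800/1549; q = (186·(-28587) − 1450·(-3495))/123920 = -31179/15490.
At d = 10: f̂ = (-4800/1549)·(10) + (-31179/15490)·(100) = -359790/1549.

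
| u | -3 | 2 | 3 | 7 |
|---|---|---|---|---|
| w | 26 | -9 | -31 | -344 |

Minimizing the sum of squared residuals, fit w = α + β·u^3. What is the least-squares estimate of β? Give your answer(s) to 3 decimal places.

AᵀA·[α, β]ᵀ = Aᵀw reads: 4·α + 351·β = -358;  351·α + 119171·β = -119603.
(Σ1 = 4, Σu^3 = 351, Σu^3·u^3 = 119171, Σw = -358, Σu^3·w = -119603.)
Δ = 4·119171 − 351² = 353483.
α = ((-358)·119171 − 351·(-119603))/353483 = -52505/27191; β = (4·(-119603) − 351·(-358))/353483 = -352754/353483.

β = -0.998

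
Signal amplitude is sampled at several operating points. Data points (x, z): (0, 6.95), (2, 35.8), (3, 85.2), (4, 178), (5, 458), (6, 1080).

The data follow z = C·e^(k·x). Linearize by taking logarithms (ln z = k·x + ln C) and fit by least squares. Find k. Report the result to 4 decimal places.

With ln zᵢ as the transformed response and xᵢ as the regressor:
XᵀX = [[90.0000, 20.0000]; [20.0000, 6]], rhs = [113.7607, 28.2551]ᵀ  (here Σx = 20.0000, Σ(x)² = 90.0000, Σln z = 28.2551, Σx·ln z = 113.7607).
Slope k = (n·Σx·ln z − Σx·Σln z)/(n·Σ(x)² − (Σx)²) = (6·113.7607 − 20.0000·28.2551)/140.0000 = 0.83902; ln C = (Σln z − k·Σx)/n = 1.91244.

k = 0.8390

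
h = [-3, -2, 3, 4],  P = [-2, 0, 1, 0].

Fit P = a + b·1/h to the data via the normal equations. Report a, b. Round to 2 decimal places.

a = -0.14, b = 1.81

The normal system XᵀX·[a, b]ᵀ = XᵀP is [[4, -1/4]; [-1/4, 77/144]]·[a, b]ᵀ = [-1, 1]ᵀ.
Δ = 4·(77/144) − (-1/4)² = 299/144.
a = ((-1)·(77/144) − (-1/4)·1)/(299/144) = -41/299; b = (4·1 − (-1/4)·(-1))/(299/144) = 540/299.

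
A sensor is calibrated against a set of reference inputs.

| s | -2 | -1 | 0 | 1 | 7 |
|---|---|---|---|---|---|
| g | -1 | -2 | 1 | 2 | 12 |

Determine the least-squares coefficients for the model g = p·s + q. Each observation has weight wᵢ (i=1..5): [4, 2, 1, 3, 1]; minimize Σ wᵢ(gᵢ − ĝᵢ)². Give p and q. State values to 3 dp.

p = 1.457, q = 1.000

Forming MᵀWM = [[70, 0]; [0, 11]] and MᵀWg = [102, 11]ᵀ gives MᵀWM·[p, q]ᵀ = MᵀWg.
Determinant 70·11 − 0² = 770.
p = (102·11 − 0·11)/770 = 51/35; q = (70·11 − 0·102)/770 = 1.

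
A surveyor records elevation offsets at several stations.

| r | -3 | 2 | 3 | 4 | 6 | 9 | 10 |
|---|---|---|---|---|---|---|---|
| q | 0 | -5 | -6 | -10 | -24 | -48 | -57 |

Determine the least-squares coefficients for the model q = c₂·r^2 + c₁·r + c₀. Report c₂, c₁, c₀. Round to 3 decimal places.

c₂ = -0.466, c₁ = -1.152, c₀ = 0.666

Entries of XᵀX: Σr^2·r^2 = 18291, Σr^2·r = 2017, Σr^2 = 255, Σr·r = 255, Σr = 31, Σ1 = 7.
Moment sums: Σr^2·q = -10686, Σr·q = -1214, Σq = -150.
Normal equations: [[18291, 2017, 255]; [2017, 255, 31]; [255, 31, 7]]·[c₂, c₁, c₀]ᵀ = [-10686, -1214, -150]ᵀ.
Inverting the 3×3 Gram matrix, [c₂, c₁, c₀]ᵀ = [-221692/475289, -547716/475289, 316758/475289]ᵀ.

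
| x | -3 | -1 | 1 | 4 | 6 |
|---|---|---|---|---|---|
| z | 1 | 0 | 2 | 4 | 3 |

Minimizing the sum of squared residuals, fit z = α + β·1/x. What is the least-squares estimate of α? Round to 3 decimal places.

Compute the Gram sums: Σ1 = 5, Σ1/x = 1/12, Σ1/x·1/x = 317/144.
And Σz = 10, Σ1/x·z = 19/6.
MᵀM·[α, β]ᵀ = Mᵀz becomes [[5, 1/12]; [1/12, 317/144]]·[α, β]ᵀ = [10, 19/6]ᵀ.
det = 5·(317/144) − (1/12)² = 11.
α = (10·(317/144) − (1/12)·(19/6))/11 = 87/44; β = (5·(19/6) − (1/12)·10)/11 = 15/11.

α = 1.977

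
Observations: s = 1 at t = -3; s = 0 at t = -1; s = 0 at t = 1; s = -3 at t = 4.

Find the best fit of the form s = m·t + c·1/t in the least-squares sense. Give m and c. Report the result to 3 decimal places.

Compute the Gram sums: Σt·t = 27, Σt·1/t = 4, Σ1/t·1/t = 313/144.
Right-hand side: Σt·s = -15, Σ1/t·s = -13/12.
MᵀM·[m, c]ᵀ = Mᵀs becomes [[27, 4]; [4, 313/144]]·[m, c]ᵀ = [-15, -13/12]ᵀ.
Determinant 27·(313/144) − 4² = 683/16.
m = ((-15)·(313/144) − 4·(-13/12))/(683/16) = -1357/2049; c = (27·(-13/12) − 4·(-15))/(683/16) = 492/683.

m = -0.662, c = 0.720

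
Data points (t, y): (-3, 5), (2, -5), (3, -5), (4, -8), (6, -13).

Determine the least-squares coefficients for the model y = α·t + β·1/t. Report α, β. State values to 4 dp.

Sums needed: Σt·t = 74, Σt·1/t = 5, Σ1/t·1/t = 9/16.
For Mᵀy: Σt·y = -150, Σ1/t·y = -10.
Normal equations: [[74, 5]; [5, 9/16]]·[α, β]ᵀ = [-150, -10]ᵀ.
Determinant 74·(9/16) − 5² = 133/8.
α = ((-150)·(9/16) − 5·(-10))/(133/8) = -275/133; β = (74·(-10) − 5·(-150))/(133/8) = 80/133.

α = -2.0677, β = 0.6015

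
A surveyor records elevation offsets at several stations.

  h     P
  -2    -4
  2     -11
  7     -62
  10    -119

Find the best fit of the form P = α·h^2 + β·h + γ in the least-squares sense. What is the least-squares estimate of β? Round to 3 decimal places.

Compute the Gram sums: Σh^2·h^2 = 12433, Σh^2·h = 1343, Σh^2 = 157, Σh·h = 157, Σh = 17, Σ1 = 4.
And Σh^2·P = -14998, Σh·P = -1638, ΣP = -196.
AᵀA·[α, β, γ]ᵀ = AᵀP becomes [[12433, 1343, 157]; [1343, 157, 17]; [157, 17, 4]]·[α, β, γ]ᵀ = [-14998, -1638, -196]ᵀ.
Row-reducing yields α = -3130/3117, β = -1550/1039, γ = -10118/3117.

β = -1.492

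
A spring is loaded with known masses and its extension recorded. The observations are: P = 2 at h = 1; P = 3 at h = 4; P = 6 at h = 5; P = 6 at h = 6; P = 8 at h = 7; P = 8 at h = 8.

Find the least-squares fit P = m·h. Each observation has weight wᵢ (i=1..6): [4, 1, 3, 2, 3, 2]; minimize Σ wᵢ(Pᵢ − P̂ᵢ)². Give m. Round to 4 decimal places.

Sums needed: Σwᵢ·h·h = 442.
Right-hand side: Σwᵢ·h·P = 478.
So AᵀWA·[m]ᵀ = AᵀWP: [[442]]·[m]ᵀ = [478]ᵀ.
Hence m = 478 / 442 ≈ 1.08145.

m = 1.0814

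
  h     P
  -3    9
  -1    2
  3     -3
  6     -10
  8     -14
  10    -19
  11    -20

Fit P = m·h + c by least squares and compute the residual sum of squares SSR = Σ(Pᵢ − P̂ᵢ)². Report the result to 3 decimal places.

Forming AᵀA = [[340, 34]; [34, 7]] and AᵀP = [-620, -55]ᵀ gives AᵀA·[m, c]ᵀ = AᵀP.
Eliminating c: 7·(row 1) − 34·(row 2) gives 1224·m = 7·(-620) − 34·(-55) = -2470, so m = -1235/612.
Then c = ((-55) − 34·(-1235/612))/7 = 35/18.
Residuals: 613/612, -1201/612, 679/612, 25/153, 61/306, -13/17, 155/612; SSR = 2081/306.

SSR = 6.801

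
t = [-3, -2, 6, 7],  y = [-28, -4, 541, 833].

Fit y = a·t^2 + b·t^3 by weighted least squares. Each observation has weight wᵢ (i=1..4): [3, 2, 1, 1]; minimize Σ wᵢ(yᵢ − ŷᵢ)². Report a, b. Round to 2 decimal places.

The normal system AᵀWA·[a, b]ᵀ = AᵀWy is [[3972, 23790]; [23790, 166620]]·[a, b]ᵀ = [59505, 404907]ᵀ.
Determinant 3972·166620 − 23790² = 95850540.
a = (59505·166620 − 23790·404907)/95850540 = 1044391/355002; b = (3972·404907 − 23790·59505)/95850540 = 3567901/1775010.

a = 2.94, b = 2.01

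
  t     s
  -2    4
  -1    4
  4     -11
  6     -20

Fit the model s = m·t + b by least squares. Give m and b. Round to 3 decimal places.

m = -3.034, b = -0.441

Entries of MᵀM: Σt·t = 57, Σt = 7, Σ1 = 4.
For Mᵀs: Σt·s = -176, Σs = -23.
MᵀM·[m, b]ᵀ = Mᵀs becomes [[57, 7]; [7, 4]]·[m, b]ᵀ = [-176, -23]ᵀ.
Determinant 57·4 − 7² = 179.
m = ((-176)·4 − 7·(-23))/179 = -543/179; b = (57·(-23) − 7·(-176))/179 = -79/179.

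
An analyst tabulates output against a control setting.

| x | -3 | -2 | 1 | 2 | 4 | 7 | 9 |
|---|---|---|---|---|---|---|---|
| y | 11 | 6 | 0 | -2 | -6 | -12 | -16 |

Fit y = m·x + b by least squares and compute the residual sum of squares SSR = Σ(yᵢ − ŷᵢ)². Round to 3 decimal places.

Setting ∂/∂m … = 0 gives: 164·m + 18·b = -301;  18·m + 7·b = -19.
Determinant 164·7 − 18² = 824.
m = ((-301)·7 − 18·(-19))/824 = -1765/824; b = (164·(-19) − 18·(-301))/824 = 1151/412.
Residuals: 1467/824, -111/103, -537/824, -105/206, -93/412, 165/824, 399/824; SSR = 4401/824.

SSR = 5.341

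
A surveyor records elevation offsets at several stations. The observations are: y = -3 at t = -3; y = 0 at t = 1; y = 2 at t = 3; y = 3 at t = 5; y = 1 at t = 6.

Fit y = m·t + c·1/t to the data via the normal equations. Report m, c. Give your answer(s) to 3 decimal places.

m = 0.438, c = 0.188

From the data, Σt·t = 80, Σt·1/t = 5, Σ1/t·1/t = 129/100.
Moment sums: Σt·y = 36, Σ1/t·y = 73/30.
det = 80·(129/100) − 5² = 391/5.
m = (36·(129/100) − 5·(73/30))/(391/5) = 5141/11730; c = (80·(73/30) − 5·36)/(391/5) = 220/1173.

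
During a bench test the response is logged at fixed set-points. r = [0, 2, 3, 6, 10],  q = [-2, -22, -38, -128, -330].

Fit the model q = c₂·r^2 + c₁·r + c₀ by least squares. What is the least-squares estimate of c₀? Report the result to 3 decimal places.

c₀ = -2.403

Normal-equation sums: Σr^2·r^2 = 11393, Σr^2·r = 1251, Σr^2 = 149, Σr·r = 149, Σr = 21, Σ1 = 5.
Moment sums: Σr^2·q = -38038, Σr·q = -4226, Σq = -520.
Solving the 3×3 system (Gaussian elimination) gives c₂ = -39123/13273, c₁ = -43483/13273, c₀ = -31898/13273.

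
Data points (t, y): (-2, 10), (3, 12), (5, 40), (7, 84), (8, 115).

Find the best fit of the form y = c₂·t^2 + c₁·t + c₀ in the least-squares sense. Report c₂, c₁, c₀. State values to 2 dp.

Normal-equation sums: Σt^2·t^2 = 7219, Σt^2·t = 999, Σt^2 = 151, Σt·t = 151, Σt = 21, Σ1 = 5.
Moment sums: Σt^2·y = 12624, Σt·y = 1724, Σy = 261.
XᵀX·[c₂, c₁, c₀]ᵀ = Xᵀy becomes [[7219, 999, 151]; [999, 151, 21]; [151, 21, 5]]·[c₂, c₁, c₀]ᵀ = [12624, 1724, 261]ᵀ.
Row-reducing yields c₂ = 171909/84734, c₁ = -151535/84734, c₀ = -66045/42367.

c₂ = 2.03, c₁ = -1.79, c₀ = -1.56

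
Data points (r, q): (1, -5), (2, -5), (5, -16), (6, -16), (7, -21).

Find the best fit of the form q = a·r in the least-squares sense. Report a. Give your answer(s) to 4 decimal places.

a = -2.9391

MᵀM·[a]ᵀ = Mᵀq reads: 115·a = -338.
Hence a = -338 / 115 ≈ -2.93913.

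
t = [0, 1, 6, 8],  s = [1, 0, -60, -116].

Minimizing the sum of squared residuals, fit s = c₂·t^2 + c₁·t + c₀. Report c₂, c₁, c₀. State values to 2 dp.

c₂ = -2.18, c₁ = 2.91, c₀ = 0.27

MᵀM·[c₂, c₁, c₀]ᵀ = Mᵀs reads: 5393·c₂ + 729·c₁ + 101·c₀ = -9584;  729·c₂ + 101·c₁ + 15·c₀ = -1288;  101·c₂ + 15·c₁ + 4·c₀ = -175.
(Σt^2·t^2 = 5393, Σt^2·t = 729, Σt^2 = 101, Σt·t = 101, Σt = 15, Σ1 = 4, Σt^2·s = -9584, Σt·s = -1288, Σs = -175.)
Inverting the 3×3 Gram matrix, [c₂, c₁, c₀]ᵀ = [-19749/9076, 26443/9076, 1213/4538]ᵀ.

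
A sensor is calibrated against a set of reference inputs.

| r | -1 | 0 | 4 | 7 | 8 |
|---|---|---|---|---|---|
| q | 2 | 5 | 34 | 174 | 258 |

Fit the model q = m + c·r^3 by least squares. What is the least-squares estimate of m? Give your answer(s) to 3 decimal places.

The normal system XᵀX·[m, c]ᵀ = Xᵀq is [[5, 918]; [918, 383890]]·[m, c]ᵀ = [473, 193952]ᵀ.
Determinant 5·383890 − 918² = 1076726.
m = (473·383890 − 918·193952)/1076726 = 1766017/538363; c = (5·193952 − 918·473)/1076726 = 267773/538363.

m = 3.280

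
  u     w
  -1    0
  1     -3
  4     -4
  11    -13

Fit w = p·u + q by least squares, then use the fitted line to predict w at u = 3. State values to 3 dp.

ŵ = -4.211

Setting ∂/∂p … = 0 gives: 139·p + 15·q = -162;  15·p + 4·q = -20.
(Σu·u = 139, Σu = 15, Σ1 = 4, Σu·w = -162, Σw = -20.)
Δ = 139·4 − 15² = 331.
p = ((-162)·4 − 15·(-20))/331 = -348/331; q = (139·(-20) − 15·(-162))/331 = -350/331.
At u = 3: ŵ = (-348/331)·(3) + (-350/331)·(1) = -1394/331.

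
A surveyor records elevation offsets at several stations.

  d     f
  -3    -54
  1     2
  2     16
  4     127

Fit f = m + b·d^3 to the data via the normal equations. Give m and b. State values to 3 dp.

m = -0.112, b = 1.988

Entries of XᵀX: Σ1 = 4, Σd^3 = 46, Σd^3·d^3 = 4890.
Right-hand side: Σf = 91, Σd^3·f = 9716.
Normal equations: [[4, 46]; [46, 4890]]·[m, b]ᵀ = [91, 9716]ᵀ.
Δ = 4·4890 − 46² = 17444.
m = (91·4890 − 46·9716)/17444 = -139/1246; b = (4·9716 − 46·91)/17444 = 2477/1246.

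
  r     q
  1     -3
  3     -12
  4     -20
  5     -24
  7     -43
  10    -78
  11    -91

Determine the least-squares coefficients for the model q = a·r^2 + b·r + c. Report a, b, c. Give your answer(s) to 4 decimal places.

Normal-equation sums: Σr^2·r^2 = 28005, Σr^2·r = 2891, Σr^2 = 321, Σr·r = 321, Σr = 41, Σ1 = 7.
Right-hand side: Σr^2·q = -21949, Σr·q = -2321, Σq = -271.
Solving the 3×3 system (Gaussian elimination) gives a = -49382/91601, b = -213844/91601, c = -29235/91601.

a = -0.5391, b = -2.3345, c = -0.3192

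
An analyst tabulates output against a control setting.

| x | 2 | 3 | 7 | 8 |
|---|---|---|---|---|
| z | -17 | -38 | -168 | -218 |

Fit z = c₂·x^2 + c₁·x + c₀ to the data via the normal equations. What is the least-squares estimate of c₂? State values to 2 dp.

The normal system AᵀA·[c₂, c₁, c₀]ᵀ = Aᵀz is [[6594, 890, 126]; [890, 126, 20]; [126, 20, 4]]·[c₂, c₁, c₀]ᵀ = [-22594, -3068, -441]ᵀ.
Row-reducing yields c₂ = -29/10, c₁ = -109/26, c₀ = 134/65.

c₂ = -2.90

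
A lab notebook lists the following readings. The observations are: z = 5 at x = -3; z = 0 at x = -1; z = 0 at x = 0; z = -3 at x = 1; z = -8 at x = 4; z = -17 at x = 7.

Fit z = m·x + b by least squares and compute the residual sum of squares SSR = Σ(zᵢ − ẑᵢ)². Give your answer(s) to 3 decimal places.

The normal equations are: 76·m + 8·b = -169;  8·m + 6·b = -23.
(Σx·x = 76, Σx = 8, Σ1 = 6, Σx·z = -169, Σz = -23.)
Determinant 76·6 − 8² = 392.
m = ((-169)·6 − 8·(-23))/392 = -415/196; b = (76·(-23) − 8·(-169))/392 = -99/98.
Residuals: -67/196, -31/28, 99/98, 25/196, 145/98, -229/196; SSR = 1163/196.

SSR = 5.934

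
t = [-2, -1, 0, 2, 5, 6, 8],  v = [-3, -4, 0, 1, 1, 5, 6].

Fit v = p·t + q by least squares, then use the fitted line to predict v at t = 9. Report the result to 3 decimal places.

v̂ = 6.689

Setting ∂/∂p … = 0 gives: 134·p + 18·q = 95;  18·p + 7·q = 6.
(Σt·t = 134, Σt = 18, Σ1 = 7, Σt·v = 95, Σv = 6.)
Δ = 134·7 − 18² = 614.
p = (95·7 − 18·6)/614 = 557/614; q = (134·6 − 18·95)/614 = -453/307.
At t = 9: v̂ = (557/614)·(9) + (-453/307)·(1) = 4107/614.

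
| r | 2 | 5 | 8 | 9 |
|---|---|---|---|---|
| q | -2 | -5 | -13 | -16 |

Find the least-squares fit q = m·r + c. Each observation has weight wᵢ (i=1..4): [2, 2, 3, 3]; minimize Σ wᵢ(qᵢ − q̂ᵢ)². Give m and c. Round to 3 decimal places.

MᵀWM·[m, c]ᵀ = MᵀWq reads: 493·m + 65·c = -802;  65·m + 10·c = -101.
(Σwᵢ·r·r = 493, Σwᵢ·r = 65, Σwᵢ·1 = 10, Σwᵢ·r·q = -802, Σwᵢ·q = -101.)
det = 493·10 − 65² = 705.
m = ((-802)·10 − 65·(-101))/705 = -97/47; c = (493·(-101) − 65·(-802))/705 = 779/235.

m = -2.064, c = 3.315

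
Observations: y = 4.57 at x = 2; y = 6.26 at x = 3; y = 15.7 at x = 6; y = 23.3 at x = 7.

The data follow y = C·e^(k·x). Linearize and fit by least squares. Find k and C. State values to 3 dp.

k = 0.321, C = 2.389

With ln yᵢ as the transformed response and xᵢ as the regressor:
Σx = 18.0000, Σ(x)² = 98.0000, Σln y = 9.2558, Σx·ln y = 47.1027.
Equations: 98.0000·k + 18.0000·ln C = 47.1027;  18.0000·k + 4·ln C = 9.2558.
Δ = 98.0000·4 − (18.0000)² = 68.0000; k = (47.1027·4 − 18.0000·9.2558)/68.0000 = 0.32068, ln C = (98.0000·9.2558 − 18.0000·47.1027)/68.0000 = 0.87089, so C = exp(0.87089) = 2.38903.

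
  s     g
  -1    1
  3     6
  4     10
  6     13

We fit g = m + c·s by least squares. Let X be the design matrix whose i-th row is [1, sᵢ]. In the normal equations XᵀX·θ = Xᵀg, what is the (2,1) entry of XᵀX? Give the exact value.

12

Row 2 ↔ basis s, column 1 ↔ basis 1, so (XᵀX)_{2,1} = Σᵢ s = (-1)·(1) + (3)·(1) + (4)·(1) + (6)·(1) = 12.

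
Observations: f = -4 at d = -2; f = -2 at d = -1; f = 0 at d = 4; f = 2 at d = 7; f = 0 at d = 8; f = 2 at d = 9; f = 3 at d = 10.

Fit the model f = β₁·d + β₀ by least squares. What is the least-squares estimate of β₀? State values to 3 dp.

β₀ = -2.250

Compute the Gram sums: Σd·d = 315, Σd = 35, Σ1 = 7.
And Σd·f = 72, Σf = 1.
Normal equations: [[315, 35]; [35, 7]]·[β₁, β₀]ᵀ = [72, 1]ᵀ.
det = 315·7 − 35² = 980.
β₁ = (72·7 − 35·1)/980 = 67/140; β₀ = (315·1 − 35·72)/980 = -9/4.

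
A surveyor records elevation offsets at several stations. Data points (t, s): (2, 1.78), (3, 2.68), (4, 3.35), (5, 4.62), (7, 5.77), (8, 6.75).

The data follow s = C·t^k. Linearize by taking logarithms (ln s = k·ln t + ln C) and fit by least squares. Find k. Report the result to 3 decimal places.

k = 0.956

Let Y = ln s. Fitting Y = k·ln t + ln C by least squares:
XᵀX = [[14.3101, 8.8128]; [8.8128, 6]], rhs = [13.0031, 7.9640]ᵀ  (here Σln t = 8.8128, Σ(ln t)² = 14.3101, Σln s = 7.9640, Σln t·ln s = 13.0031).
Solving (det = 8.1947): k = 0.95587, ln C = -0.07665.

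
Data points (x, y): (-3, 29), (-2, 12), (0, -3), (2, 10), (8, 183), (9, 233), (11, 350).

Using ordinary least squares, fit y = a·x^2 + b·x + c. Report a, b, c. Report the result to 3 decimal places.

a = 2.984, b = -0.854, c = -1.302

Setting ∂/∂a … = 0 gives: 25411·a + 2545·b + 283·c = 73284;  2545·a + 283·b + 25·c = 7320;  283·a + 25·b + 7·c = 814.
Inverting the 3×3 Gram matrix, [a, b, c]ᵀ = [153221/51348, -14615/17116, -33439/25674]ᵀ.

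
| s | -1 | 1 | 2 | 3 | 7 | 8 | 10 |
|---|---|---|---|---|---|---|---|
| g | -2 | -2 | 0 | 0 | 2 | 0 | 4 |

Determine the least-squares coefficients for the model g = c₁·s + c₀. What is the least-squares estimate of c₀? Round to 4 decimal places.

c₀ = -1.6724

The normal equations are: 228·c₁ + 30·c₀ = 54;  30·c₁ + 7·c₀ = 2.
(Σs·s = 228, Σs = 30, Σ1 = 7, Σs·g = 54, Σg = 2.)
Δ = 228·7 − 30² = 696.
c₁ = (54·7 − 30·2)/696 = 53/116; c₀ = (228·2 − 30·54)/696 = -97/58.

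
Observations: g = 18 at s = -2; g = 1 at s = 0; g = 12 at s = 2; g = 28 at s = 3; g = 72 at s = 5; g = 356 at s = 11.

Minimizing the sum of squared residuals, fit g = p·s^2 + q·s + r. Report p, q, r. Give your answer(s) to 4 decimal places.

p = 3.0298, q = -1.2004, r = 2.6594

XᵀX·[p, q, r]ᵀ = Xᵀg reads: 15379·p + 1483·q + 163·r = 45248;  1483·p + 163·q + 19·r = 4348;  163·p + 19·q + 6·r = 487.
Row-reducing yields p = 869591/287016, q = -344543/287016, r = 31804/11959.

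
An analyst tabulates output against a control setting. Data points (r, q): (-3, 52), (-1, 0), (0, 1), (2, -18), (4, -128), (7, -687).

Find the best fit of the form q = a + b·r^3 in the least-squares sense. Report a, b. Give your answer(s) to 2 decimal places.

With design matrix M, MᵀM = [[6, 387]; [387, 122539]] and Mᵀq = [-780, -245381]ᵀ.
Determinant 6·122539 − 387² = 585465.
a = ((-780)·122539 − 387·(-245381))/585465 = -205991/195155; b = (6·(-245381) − 387·(-780))/585465 = -390142/195155.

a = -1.06, b = -2.00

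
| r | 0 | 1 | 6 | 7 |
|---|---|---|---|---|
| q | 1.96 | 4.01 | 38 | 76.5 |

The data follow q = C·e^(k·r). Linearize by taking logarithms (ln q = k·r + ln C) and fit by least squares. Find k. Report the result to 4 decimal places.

Linearized form: ln q = k·r + ln C. From the 4 transformed points,
Σr = 14.0000, Σ(r)² = 86.0000, Σln q = 10.0366, Σr·ln q = 53.5753.
Equations: 86.0000·k + 14.0000·ln C = 53.5753;  14.0000·k + 4·ln C = 10.0366.
Solving (det = 148.0000): k = 0.49857, ln C = 0.76415.

k = 0.4986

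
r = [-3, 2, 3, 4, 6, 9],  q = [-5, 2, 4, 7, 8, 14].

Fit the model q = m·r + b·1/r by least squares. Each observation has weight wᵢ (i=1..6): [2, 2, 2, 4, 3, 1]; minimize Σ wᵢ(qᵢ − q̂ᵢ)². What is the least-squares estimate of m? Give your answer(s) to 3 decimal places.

With design matrix X, XᵀWX = [[297, 14]; [14, 209/162]] and XᵀWq = [444, 185/9]ᵀ.
Δ = 297·(209/162) − 14² = 1123/6.
m = (444·(209/162) − 14·(185/9))/(1123/6) = 15392/10107; b = (297·(185/9) − 14·444)/(1123/6) = -666/1123.

m = 1.523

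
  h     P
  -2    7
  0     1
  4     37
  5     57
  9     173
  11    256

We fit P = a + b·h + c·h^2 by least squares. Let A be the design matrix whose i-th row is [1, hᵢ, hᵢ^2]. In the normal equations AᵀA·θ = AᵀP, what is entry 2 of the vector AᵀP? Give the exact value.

Entry 2 ↔ basis h, so (AᵀP)_{2} = Σᵢ (h)·Pᵢ = (-2)·(7) + (0)·(1) + (4)·(37) + (5)·(57) + (9)·(173) + (11)·(256) = 4792.

4792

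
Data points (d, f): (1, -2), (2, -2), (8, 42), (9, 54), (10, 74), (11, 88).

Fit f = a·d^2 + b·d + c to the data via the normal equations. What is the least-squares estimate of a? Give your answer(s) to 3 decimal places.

The normal equations are: 35315·a + 3581·b + 371·c = 25100;  3581·a + 371·b + 41·c = 2524;  371·a + 41·b + 6·c = 254.
(Σd^2·d^2 = 35315, Σd^2·d = 3581, Σd^2 = 371, Σd·d = 371, Σd = 41, Σ1 = 6, Σd^2·f = 25100, Σd·f = 2524, Σf = 254.)
Solving the 3×3 system (Gaussian elimination) gives a = 2164/2271, b = -5206/2271, c = -698/757.

a = 0.953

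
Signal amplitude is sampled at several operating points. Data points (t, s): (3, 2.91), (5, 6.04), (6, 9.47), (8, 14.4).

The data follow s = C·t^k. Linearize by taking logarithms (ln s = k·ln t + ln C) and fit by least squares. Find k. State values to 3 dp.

k = 1.652

Linearized form: ln s = k·ln t + ln C. From the 4 transformed points,
AᵀA = [[11.3317, 6.5793]; [6.5793, 4]], rhs = [13.6424, 7.7819]ᵀ  (here Σln t = 6.5793, Σ(ln t)² = 11.3317, Σln s = 7.7819, Σln t·ln s = 13.6424).
Solving (det = 2.0403): k = 1.65182, ln C = -0.77146.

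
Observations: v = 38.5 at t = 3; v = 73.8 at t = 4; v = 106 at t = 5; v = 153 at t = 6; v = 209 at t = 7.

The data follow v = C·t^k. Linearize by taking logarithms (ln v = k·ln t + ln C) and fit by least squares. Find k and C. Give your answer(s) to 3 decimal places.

Linearized form: ln v = k·ln t + ln C. From the 5 transformed points,
Over the data: Σln t = 7.8320, Σ(ln t)² = 12.7160, Σln v = 22.9882, Σln t·ln v = 36.8882.
Normal system: [[12.7160, 7.8320]; [7.8320, 5]]·[k, ln C]ᵀ = [36.8882, 22.9882]ᵀ.
Δ = 12.7160·5 − (7.8320)² = 2.2397; k = (36.8882·5 − 7.8320·22.9882)/2.2397 = 1.96310, ln C = (12.7160·22.9882 − 7.8320·36.8882)/2.2397 = 1.52263, so C = exp(1.52263) = 4.58428.

k = 1.963, C = 4.584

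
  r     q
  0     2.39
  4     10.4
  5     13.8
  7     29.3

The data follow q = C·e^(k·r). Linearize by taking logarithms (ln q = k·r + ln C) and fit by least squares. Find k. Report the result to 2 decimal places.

Taking logs, ln q = k·r + ln C, so regress ln q on r.
AᵀA = [[90.0000, 16.0000]; [16.0000, 4]], rhs = [46.1337, 9.2154]ᵀ  (here Σr = 16.0000, Σ(r)² = 90.0000, Σln q = 9.2154, Σr·ln q = 46.1337).
Solving (det = 104.0000): k = 0.35663, ln C = 0.87734.

k = 0.36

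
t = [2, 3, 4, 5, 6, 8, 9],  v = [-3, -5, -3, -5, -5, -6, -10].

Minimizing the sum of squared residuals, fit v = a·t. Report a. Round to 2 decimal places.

a = -0.96

Compute the Gram sums: Σt·t = 235.
For Aᵀv: Σt·v = -226.
Normal equations: [[235]]·[a]ᵀ = [-226]ᵀ.
Hence a = -226 / 235 ≈ -0.961702.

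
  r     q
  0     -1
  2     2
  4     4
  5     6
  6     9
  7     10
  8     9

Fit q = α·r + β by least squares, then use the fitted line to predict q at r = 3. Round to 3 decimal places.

Sums needed: Σr·r = 194, Σr = 32, Σ1 = 7.
Right-hand side: Σr·q = 246, Σq = 39.
det = 194·7 − 32² = 334.
α = (246·7 − 32·39)/334 = 237/167; β = (194·39 − 32·246)/334 = -153/167.
At r = 3: q̂ = (237/167)·(3) + (-153/167)·(1) = 558/167.

q̂ = 3.341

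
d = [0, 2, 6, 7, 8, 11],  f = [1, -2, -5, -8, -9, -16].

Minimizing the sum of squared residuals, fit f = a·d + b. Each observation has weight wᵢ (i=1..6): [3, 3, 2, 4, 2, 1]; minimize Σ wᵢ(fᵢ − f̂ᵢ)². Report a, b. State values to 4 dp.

The normal equations are: 529·a + 73·b = -616;  73·a + 15·b = -79.
(Σwᵢ·d·d = 529, Σwᵢ·d = 73, Σwᵢ·1 = 15, Σwᵢ·d·f = -616, Σwᵢ·f = -79.)
Determinant 529·15 − 73² = 2606.
a = ((-616)·15 − 73·(-79))/2606 = -3473/2606; b = (529·(-79) − 73·(-616))/2606 = 3177/2606.

a = -1.3327, b = 1.2191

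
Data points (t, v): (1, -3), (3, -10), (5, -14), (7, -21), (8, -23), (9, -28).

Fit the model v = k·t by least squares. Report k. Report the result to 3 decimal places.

Setting ∂/∂k … = 0 gives: 229·k = -686.
Hence k = -686 / 229 ≈ -2.99563.

k = -2.996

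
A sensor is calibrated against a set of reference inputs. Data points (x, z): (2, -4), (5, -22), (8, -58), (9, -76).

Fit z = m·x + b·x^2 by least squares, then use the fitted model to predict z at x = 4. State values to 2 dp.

ẑ = -13.91

Entries of AᵀA: Σx·x = 174, Σx·x^2 = 1374, Σx^2·x^2 = 11298.
Moment sums: Σx·z = -1266, Σx^2·z = -10434.
AᵀA·[m, b]ᵀ = Aᵀz becomes [[174, 1374]; [1374, 11298]]·[m, b]ᵀ = [-1266, -10434]ᵀ.
Δ = 174·11298 − 1374² = 77976.
m = ((-1266)·11298 − 1374·(-10434))/77976 = 153/361; b = (174·(-10434) − 1374·(-1266))/77976 = -352/361.
At x = 4: ẑ = (153/361)·(4) + (-352/361)·(16) = -5020/361.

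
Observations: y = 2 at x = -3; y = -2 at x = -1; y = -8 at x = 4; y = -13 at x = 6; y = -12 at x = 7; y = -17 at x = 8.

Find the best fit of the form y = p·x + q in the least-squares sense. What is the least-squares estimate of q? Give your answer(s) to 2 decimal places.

q = -2.85

The normal equations are: 175·p + 21·q = -334;  21·p + 6·q = -50.
(Σx·x = 175, Σx = 21, Σ1 = 6, Σx·y = -334, Σy = -50.)
det = 175·6 − 21² = 609.
p = ((-334)·6 − 21·(-50))/609 = -318/203; q = (175·(-50) − 21·(-334))/609 = -248/87.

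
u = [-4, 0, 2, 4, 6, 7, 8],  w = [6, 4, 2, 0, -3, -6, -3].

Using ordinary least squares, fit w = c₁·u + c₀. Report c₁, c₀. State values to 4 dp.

The normal equations are: 185·c₁ + 23·c₀ = -104;  23·c₁ + 7·c₀ = 0.
(Σu·u = 185, Σu = 23, Σ1 = 7, Σu·w = -104, Σw = 0.)
Eliminating c₀: 7·(row 1) − 23·(row 2) gives 766·c₁ = 7·(-104) − 23·0 = -728, so c₁ = -364/383.
Then c₀ = (0 − 23·(-364/383))/7 = 1196/383.

c₁ = -0.9504, c₀ = 3.1227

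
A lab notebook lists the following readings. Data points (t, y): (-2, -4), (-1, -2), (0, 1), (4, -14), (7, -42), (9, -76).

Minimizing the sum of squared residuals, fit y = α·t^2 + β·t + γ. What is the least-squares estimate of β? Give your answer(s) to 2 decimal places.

Entries of AᵀA: Σt^2·t^2 = 9235, Σt^2·t = 1127, Σt^2 = 151, Σt·t = 151, Σt = 17, Σ1 = 6.
For Aᵀy: Σt^2·y = -8456, Σt·y = -1024, Σy = -137.
AᵀA·[α, β, γ]ᵀ = Aᵀy becomes [[9235, 1127, 151]; [1127, 151, 17]; [151, 17, 6]]·[α, β, γ]ᵀ = [-8456, -1024, -137]ᵀ.
Solving the 3×3 system (Gaussian elimination) gives α = -70453/70048, β = 45895/70048, γ = 21801/35024.

β = 0.66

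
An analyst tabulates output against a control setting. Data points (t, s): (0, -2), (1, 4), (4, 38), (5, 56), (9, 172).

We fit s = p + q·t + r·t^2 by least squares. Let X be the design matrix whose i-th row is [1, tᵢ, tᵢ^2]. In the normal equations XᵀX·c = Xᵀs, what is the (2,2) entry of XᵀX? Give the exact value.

Row 2 ↔ basis t, column 2 ↔ basis t, so (XᵀX)_{2,2} = Σᵢ (t)·(t) = (0)·(0) + (1)·(1) + (4)·(4) + (5)·(5) + (9)·(9) = 123.

123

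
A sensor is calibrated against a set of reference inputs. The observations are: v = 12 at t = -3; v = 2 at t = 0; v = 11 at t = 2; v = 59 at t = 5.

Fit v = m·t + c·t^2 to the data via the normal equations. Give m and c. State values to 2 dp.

m = 1.88, c = 1.98

Normal-equation sums: Σt·t = 38, Σt·t^2 = 106, Σt^2·t^2 = 722.
And Σt·v = 281, Σt^2·v = 1627.
Δ = 38·722 − 106² = 16200.
m = (281·722 − 106·1627)/16200 = 169/90; c = (38·1627 − 106·281)/16200 = 89/45.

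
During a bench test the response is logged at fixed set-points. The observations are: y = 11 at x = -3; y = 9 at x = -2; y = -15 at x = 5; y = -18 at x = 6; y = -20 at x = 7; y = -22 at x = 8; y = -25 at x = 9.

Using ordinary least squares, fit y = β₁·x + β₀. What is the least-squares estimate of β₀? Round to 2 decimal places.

β₀ = 1.85

Sums needed: Σx·x = 268, Σx = 30, Σ1 = 7.
And Σx·y = -775, Σy = -80.
Determinant 268·7 − 30² = 976.
β₁ = ((-775)·7 − 30·(-80))/976 = -3025/976; β₀ = (268·(-80) − 30·(-775))/976 = 905/488.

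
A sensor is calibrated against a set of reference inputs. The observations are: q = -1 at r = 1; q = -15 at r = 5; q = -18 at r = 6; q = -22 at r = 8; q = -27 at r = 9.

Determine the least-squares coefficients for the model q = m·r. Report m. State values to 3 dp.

m = -2.913

From the data, Σr·r = 207.
Moment sums: Σr·q = -603.
m = (-603)/207 = -2.91304.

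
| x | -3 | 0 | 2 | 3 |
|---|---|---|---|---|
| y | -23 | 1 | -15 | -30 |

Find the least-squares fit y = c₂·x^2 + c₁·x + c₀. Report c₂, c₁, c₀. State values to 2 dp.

Forming AᵀA = [[178, 8, 22]; [8, 22, 2]; [22, 2, 4]] and Aᵀy = [-537, -51, -67]ᵀ gives AᵀA·[c₂, c₁, c₀]ᵀ = Aᵀy.
Solving the 3×3 system (Gaussian elimination) gives c₂ = -133/44, c₁ = -167/132, c₀ = 67/132.

c₂ = -3.02, c₁ = -1.27, c₀ = 0.51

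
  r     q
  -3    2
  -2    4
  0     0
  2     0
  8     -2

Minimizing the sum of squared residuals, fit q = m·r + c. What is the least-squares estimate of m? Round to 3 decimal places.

m = -0.447

Sums needed: Σr·r = 81, Σr = 5, Σ1 = 5.
Moment sums: Σr·q = -30, Σq = 4.
Normal equations: [[81, 5]; [5, 5]]·[m, c]ᵀ = [-30, 4]ᵀ.
Determinant 81·5 − 5² = 380.
m = ((-30)·5 − 5·4)/380 = -17/38; c = (81·4 − 5·(-30))/380 = 237/190.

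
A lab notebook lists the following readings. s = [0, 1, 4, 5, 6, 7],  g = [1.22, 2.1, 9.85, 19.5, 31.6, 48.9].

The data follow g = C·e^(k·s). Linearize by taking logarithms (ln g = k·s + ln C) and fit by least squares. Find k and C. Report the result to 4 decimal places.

k = 0.5352, C = 1.2282

With ln gᵢ as the transformed response and sᵢ as the regressor:
Σs = 23.0000, Σ(s)² = 127.0000, Σln g = 13.5416, Σs·ln g = 72.6913.
Normal system: [[127.0000, 23.0000]; [23.0000, 6]]·[k, ln C]ᵀ = [72.6913, 13.5416]ᵀ.
Δ = 127.0000·6 − (23.0000)² = 233.0000; k = (72.6913·6 − 23.0000·13.5416)/233.0000 = 0.53515, ln C = (127.0000·13.5416 − 23.0000·72.6913)/233.0000 = 0.20551, so C = exp(0.20551) = 1.22816.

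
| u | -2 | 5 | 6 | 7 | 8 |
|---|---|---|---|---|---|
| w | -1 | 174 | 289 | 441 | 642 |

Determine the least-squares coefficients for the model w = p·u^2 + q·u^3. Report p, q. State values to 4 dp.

Normal-equation sums: Σu^2·u^2 = 8434, Σu^2·u^3 = 60444, Σu^3·u^3 = 442138.
Moment sums: Σu^2·w = 77447, Σu^3·w = 564149.
Normal equations: [[8434, 60444]; [60444, 442138]]·[p, q]ᵀ = [77447, 564149]ᵀ.
Determinant 8434·442138 − 60444² = 75514756.
p = (77447·442138 − 60444·564149)/75514756 = 71419765/37757378; q = (8434·564149 − 60444·77447)/75514756 = 38413099/37757378.

p = 1.8915, q = 1.0174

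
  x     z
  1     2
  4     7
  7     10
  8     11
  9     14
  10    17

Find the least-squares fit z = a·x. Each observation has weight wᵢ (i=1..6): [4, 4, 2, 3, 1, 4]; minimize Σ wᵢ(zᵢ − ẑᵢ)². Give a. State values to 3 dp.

a = 1.585

The normal equations are: 839·a = 1330.
(Σwᵢ·x·x = 839, Σwᵢ·x·z = 1330.)
Hence a = 1330 / 839 ≈ 1.58522.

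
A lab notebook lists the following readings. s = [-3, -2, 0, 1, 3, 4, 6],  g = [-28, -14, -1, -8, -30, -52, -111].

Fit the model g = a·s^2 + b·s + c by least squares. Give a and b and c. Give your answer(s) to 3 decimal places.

a = -2.934, b = -0.445, c = -2.848

The normal system XᵀX·[a, b, c]ᵀ = Xᵀg is [[1731, 273, 75]; [273, 75, 9]; [75, 9, 7]]·[a, b, c]ᵀ = [-5414, -860, -244]ᵀ.
Row-reducing yields a = -2629/896, b = -1195/2688, c = -319/112.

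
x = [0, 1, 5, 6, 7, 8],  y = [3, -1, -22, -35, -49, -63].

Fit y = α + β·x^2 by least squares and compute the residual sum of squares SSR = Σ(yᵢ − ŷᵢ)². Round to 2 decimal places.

Normal-equation sums: Σ1 = 6, Σx^2 = 175, Σx^2·x^2 = 8419.
Right-hand side: Σy = -167, Σx^2·y = -8244.
So AᵀA·[α, β]ᵀ = Aᵀy: [[6, 175]; [175, 8419]]·[α, β]ᵀ = [-167, -8244]ᵀ.
det = 6·8419 − 175² = 19889.
α = ((-167)·8419 − 175·(-8244))/19889 = 36727/19889; β = (6·(-8244) − 175·(-167))/19889 = -20239/19889.
Residuals: 22940/19889, -36377/19889, 31690/19889, -4238/19889, -19577/19889, 5562/19889; SSR = 165214/19889.

SSR = 8.31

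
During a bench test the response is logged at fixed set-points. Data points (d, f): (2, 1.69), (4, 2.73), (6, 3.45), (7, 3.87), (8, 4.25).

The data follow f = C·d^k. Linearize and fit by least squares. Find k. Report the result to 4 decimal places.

Taking logs, ln f = k·ln d + ln C, so regress ln f on ln d.
AᵀA = [[13.7233, 7.8966]; [7.8966, 5]], rhs = [9.6169, 5.5676]ᵀ  (here Σln d = 7.8966, Σ(ln d)² = 13.7233, Σln f = 5.5676, Σln d·ln f = 9.6169).
Δ = 13.7233·5 − (7.8966)² = 6.2610; k = (9.6169·5 − 7.8966·5.5676)/6.2610 = 0.65804, ln C = (13.7233·5.5676 − 7.8966·9.6169)/6.2610 = 0.07426.

k = 0.6580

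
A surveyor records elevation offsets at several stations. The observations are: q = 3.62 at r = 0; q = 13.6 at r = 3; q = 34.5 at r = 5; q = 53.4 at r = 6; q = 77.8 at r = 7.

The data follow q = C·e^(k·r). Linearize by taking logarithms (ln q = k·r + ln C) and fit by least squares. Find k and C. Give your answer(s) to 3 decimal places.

Linearized form: ln q = k·r + ln C. From the 5 transformed points,
Over the data: Σr = 21.0000, Σ(r)² = 119.0000, Σln q = 15.7695, Σr·ln q = 79.8809.
Normal system: [[119.0000, 21.0000]; [21.0000, 5]]·[k, ln C]ᵀ = [79.8809, 15.7695]ᵀ.
Slope k = (n·Σr·ln q − Σr·Σln q)/(n·Σ(r)² − (Σr)²) = (5·79.8809 − 21.0000·15.7695)/154.0000 = 0.44315; ln C = (Σln q − k·Σr)/n = 1.29264, so C = exp(1.29264) = 3.64240.

k = 0.443, C = 3.642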